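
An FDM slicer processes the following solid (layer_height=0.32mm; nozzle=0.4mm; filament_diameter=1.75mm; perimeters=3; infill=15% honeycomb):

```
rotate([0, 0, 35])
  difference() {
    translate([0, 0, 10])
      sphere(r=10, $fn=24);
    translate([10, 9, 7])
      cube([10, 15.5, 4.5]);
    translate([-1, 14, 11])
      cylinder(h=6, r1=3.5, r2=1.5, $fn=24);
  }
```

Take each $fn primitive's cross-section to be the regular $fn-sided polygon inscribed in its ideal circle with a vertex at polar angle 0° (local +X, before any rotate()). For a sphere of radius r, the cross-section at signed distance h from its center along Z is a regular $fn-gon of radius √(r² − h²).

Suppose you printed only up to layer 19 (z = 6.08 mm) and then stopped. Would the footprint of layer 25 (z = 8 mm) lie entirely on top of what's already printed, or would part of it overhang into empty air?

part overhangs

Compare the two slices. At z = 6.08: the r=10 sphere slices to a regular 24-gon of circumradius 9.200 (√(r²−h²) with h=3.92 from center) (area = (24/2)·9.200²·sin(360°/24) = 262.86 mm²); the cube at (10, 9) is absent (z outside [7, 11.5]); the cone at (-1, 14) is absent (z outside [11, 17]); Taking the first minus the rest: none of the subtracted shapes is present at this height, so the r=10 sphere is unchanged — area = 262.86 mm²; (rotated 35° about Z; rotation is an isometry so areas/perimeters/island counts are preserved). At z = 8: the sphere: section is a regular 24-gon, circumradius = √(r²−h²) = √(10²−2²) = 9.798 (area = (24/2)·9.798²·sin(360°/24) = 298.16 mm²); the cube at (10, 9) is present — its section is the full 10×15.5 rectangle (area 155.00 mm²); the cone at (-1, 14) is absent (z outside [11, 17]); Subtracting the remaining from the first: starting from the r=10 sphere (298.16 mm²), the 10×15.5 cube at (10, 9) misses the remaining region (no effect) — area = 298.16 mm²; (rotated 35° about Z; rotation is an isometry so areas/perimeters/island counts are preserved). Checking containment: at z = 8 the cross-section extends beyond the z = 6.08 cross-section by about 35.30 mm².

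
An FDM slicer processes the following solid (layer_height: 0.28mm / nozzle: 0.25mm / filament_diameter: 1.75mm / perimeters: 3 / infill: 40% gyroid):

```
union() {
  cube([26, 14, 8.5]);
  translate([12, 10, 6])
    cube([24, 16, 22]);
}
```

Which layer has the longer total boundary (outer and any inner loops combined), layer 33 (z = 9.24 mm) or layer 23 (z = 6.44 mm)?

Layer 33 (z = 9.24): the cube does not reach this height (z outside [0, 8.5]); the cube at (12, 10) (footprint 24×16) is included at this height (perimeter 80.00 mm); Combining (union): only the 24×16 cube at (12, 10) is present, so the union is just that shape — boundary = 80.00 mm. So its perimeter = 80.00 mm. Layer 23 (z = 6.44): the 26×14 cube contributes its full rectangle (perimeter 80.00 mm); the cube at (12, 10) (footprint 24×16) is included at this height (perimeter 80.00 mm); Combining (union): the regions partially overlap (shared area 56.00 mm²), so the edge portions inside another operand are dropped and the merged outline is re-measured after clipping — boundary = 124.00 mm. So its perimeter = 124.00 mm. Layer 23 is larger (124.00 vs 80.00 mm).

layer 23 (z = 6.44 mm)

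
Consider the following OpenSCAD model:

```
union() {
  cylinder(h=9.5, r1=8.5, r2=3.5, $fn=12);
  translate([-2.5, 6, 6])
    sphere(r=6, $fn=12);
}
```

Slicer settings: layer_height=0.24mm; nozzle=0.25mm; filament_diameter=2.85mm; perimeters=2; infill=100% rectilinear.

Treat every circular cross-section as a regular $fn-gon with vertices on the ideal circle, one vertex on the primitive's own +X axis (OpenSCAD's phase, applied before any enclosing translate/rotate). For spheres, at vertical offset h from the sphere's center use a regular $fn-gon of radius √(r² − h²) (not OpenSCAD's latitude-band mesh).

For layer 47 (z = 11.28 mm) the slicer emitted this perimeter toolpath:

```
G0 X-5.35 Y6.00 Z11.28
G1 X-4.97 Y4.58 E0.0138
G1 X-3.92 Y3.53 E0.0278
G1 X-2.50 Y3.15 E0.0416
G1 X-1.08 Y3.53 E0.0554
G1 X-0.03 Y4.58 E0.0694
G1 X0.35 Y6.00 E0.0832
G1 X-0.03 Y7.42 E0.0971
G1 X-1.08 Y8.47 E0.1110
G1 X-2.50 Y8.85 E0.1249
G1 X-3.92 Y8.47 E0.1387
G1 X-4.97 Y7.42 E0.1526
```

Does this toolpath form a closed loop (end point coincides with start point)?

Start point (G0): (-5.35, 6.00). End point (last G1): the path does not return to the start — open.

no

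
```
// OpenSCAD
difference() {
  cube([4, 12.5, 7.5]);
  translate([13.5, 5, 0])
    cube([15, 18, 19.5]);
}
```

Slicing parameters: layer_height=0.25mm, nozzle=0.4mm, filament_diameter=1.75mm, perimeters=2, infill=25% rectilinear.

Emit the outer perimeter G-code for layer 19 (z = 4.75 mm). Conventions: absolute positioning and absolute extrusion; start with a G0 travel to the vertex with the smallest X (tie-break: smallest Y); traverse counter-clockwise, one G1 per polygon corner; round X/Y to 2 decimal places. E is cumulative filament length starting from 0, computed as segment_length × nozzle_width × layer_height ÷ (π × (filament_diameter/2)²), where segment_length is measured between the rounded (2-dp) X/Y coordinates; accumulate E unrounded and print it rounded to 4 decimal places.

At z = 4.75 mm: the cube is present — its section is the full 4×12.5 rectangle; the cube at (13.5, 5) is present — its section is the full 15×18 rectangle; After the difference (first − rest): starting from the 4×12.5 cube, the 15×18 cube at (13.5, 5) misses the remaining region (no effect) — 1 connected region. The outline is a single polygon with 4 vertices. Extrusion per mm of travel: 0.4 × 0.25 / (π × 0.875²) = 0.041575. Accumulating E over each segment gives final E = 1.3720.

G0 X0.00 Y0.00 Z4.75
G1 X4.00 Y0.00 E0.1663
G1 X4.00 Y12.50 E0.6860
G1 X0.00 Y12.50 E0.8523
G1 X0.00 Y0.00 E1.3720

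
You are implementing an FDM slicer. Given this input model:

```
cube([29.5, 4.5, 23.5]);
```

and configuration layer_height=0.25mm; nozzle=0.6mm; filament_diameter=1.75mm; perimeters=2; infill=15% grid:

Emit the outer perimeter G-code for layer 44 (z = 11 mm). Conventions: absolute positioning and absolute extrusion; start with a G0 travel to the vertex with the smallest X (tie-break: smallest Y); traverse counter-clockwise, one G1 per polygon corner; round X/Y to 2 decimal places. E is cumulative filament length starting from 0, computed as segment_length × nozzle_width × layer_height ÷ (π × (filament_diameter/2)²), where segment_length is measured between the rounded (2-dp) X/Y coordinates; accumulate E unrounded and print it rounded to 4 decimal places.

G0 X0.00 Y0.00 Z11.00
G1 X29.50 Y0.00 E1.8397
G1 X29.50 Y4.50 E2.1203
G1 X0.00 Y4.50 E3.9600
G1 X0.00 Y0.00 E4.2407

At z = 11 mm: the cube (footprint 29.5×4.5) is included at this height. The outline is a single polygon with 4 vertices. Extrusion per mm of travel: 0.6 × 0.25 / (π × 0.875²) = 0.062363. Accumulating E over each segment gives final E = 4.2407.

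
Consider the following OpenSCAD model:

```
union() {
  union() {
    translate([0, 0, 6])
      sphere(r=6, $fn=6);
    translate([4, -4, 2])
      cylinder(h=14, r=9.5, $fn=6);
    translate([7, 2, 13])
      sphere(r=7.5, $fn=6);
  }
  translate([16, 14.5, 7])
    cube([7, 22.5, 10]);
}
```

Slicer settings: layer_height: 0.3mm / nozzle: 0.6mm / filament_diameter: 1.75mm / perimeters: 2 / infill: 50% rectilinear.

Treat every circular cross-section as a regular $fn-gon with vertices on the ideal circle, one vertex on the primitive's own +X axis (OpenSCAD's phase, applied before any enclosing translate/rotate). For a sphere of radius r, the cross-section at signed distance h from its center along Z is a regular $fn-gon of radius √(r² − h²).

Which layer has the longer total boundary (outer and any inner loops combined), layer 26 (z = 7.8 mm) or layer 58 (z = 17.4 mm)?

layer 26 (z = 7.8 mm)

Layer 26 (z = 7.8): the r=6 sphere slices to a regular 6-gon of circumradius 5.724 (√(r²−h²) with h=1.8 from center) (perimeter = 2·6·5.724·sin(180°/6) = 34.34 mm); the cylinder at (4, -4): section is a regular 6-gon, circumradius r=9.5 (perimeter = 2·6·9.500·sin(180°/6) = 57.00 mm); the r=7.5 sphere at (7, 2) contributes a regular 6-gon of circumradius √(7.5²−5.2²) = 5.405 (perimeter = 2·6·5.405·sin(180°/6) = 32.43 mm); Taking the union: the regions partially overlap (shared area 118.66 mm²), so the edge portions inside another operand are dropped and the merged outline is re-measured after clipping — boundary = 65.18 mm; the cube at (16, 14.5) (footprint 7×22.5) is included at this height (perimeter 59.00 mm); Combining (union): the 2 present regions are separate (no shared area or edge), so areas and boundary lengths simply add and each stays a separate island — boundary = 124.18 mm. So its perimeter = 124.18 mm. Layer 58 (z = 17.4): the sphere is not intersected at this z (|z−center|=11.400 > r=6); the cylinder at (4, -4) does not reach this height (z outside [2, 16]); the sphere at (7, 2): section is a regular 6-gon, circumradius = √(r²−h²) = √(7.5²−4.4²) = 6.074 (perimeter = 2·6·6.074·sin(180°/6) = 36.44 mm); Combining (union): only the r=7.5 sphere at (7, 2) is present, so the union is just that shape — boundary = 36.44 mm; the cube at (16, 14.5) is not intersected at this z (z outside [7, 17]); Combining (union): only that combined region is present, so the union is just that shape — boundary = 36.44 mm. So its perimeter = 36.44 mm. Layer 26 is larger (124.18 vs 36.44 mm).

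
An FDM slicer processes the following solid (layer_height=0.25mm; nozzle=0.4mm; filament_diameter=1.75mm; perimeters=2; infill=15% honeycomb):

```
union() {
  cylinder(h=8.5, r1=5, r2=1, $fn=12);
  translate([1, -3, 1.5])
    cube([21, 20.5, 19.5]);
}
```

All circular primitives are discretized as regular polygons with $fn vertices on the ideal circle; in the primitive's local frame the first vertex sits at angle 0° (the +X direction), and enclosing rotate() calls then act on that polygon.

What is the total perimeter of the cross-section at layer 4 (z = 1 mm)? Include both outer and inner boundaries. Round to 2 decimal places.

At z = 1 mm: the cone contributes a regular 12-gon of circumradius 4.529 (interpolated between r1=5 and r2=1 at t=0.118) (perimeter = 2·12·4.529·sin(180°/12) = 28.14 mm); the cube at (1, -3) is absent (z outside [1.5, 21]); Taking the union: only the cone is present, so the union is just that shape — boundary = 28.14 mm. Overall, the cross-section is a single solid region. Total boundary length (outer) = 28.14 mm.

28.14 mm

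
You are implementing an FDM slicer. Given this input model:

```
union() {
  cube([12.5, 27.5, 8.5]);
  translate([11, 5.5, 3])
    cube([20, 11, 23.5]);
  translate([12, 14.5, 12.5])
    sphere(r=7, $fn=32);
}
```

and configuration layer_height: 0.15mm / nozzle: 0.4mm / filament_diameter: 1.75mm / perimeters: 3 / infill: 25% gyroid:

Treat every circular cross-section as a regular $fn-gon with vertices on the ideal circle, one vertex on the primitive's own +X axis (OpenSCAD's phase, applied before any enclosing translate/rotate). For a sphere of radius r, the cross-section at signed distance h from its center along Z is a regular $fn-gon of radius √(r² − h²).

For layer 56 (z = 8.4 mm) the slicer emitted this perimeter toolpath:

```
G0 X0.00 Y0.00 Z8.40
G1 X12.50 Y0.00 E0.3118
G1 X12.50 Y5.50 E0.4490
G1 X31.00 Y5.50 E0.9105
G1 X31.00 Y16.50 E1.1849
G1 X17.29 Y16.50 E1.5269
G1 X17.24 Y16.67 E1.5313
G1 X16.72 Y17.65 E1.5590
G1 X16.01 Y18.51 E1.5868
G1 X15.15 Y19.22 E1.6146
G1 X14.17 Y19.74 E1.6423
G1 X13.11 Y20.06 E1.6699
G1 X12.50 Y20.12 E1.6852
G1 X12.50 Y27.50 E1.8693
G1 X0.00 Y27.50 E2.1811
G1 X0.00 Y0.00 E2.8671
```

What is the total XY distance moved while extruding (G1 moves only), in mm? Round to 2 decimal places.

114.94 mm

Sum the Euclidean lengths of each G1 segment: total = 114.94 mm.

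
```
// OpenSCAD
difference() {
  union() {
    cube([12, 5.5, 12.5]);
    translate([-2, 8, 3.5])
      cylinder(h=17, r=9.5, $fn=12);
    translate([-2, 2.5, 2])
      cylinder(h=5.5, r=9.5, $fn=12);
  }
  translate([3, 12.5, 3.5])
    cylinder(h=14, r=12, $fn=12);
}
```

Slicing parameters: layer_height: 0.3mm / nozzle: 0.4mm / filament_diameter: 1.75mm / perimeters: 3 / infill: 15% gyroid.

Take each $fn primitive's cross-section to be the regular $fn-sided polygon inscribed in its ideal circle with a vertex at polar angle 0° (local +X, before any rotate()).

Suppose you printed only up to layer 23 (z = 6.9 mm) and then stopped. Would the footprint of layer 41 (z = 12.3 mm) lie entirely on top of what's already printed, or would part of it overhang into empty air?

Compare the two slices. At z = 6.9: the cube is present — its section is the full 12×5.5 rectangle (area 66.00 mm²); the cylinder at (-2, 8): section is a regular 12-gon, circumradius r=9.5 (area = (12/2)·9.500²·sin(360°/12) = 270.75 mm²); the r=9.5 cylinder at (-2, 2.5) contributes a regular 12-gon of circumradius 9.5 (area = (12/2)·9.500²·sin(360°/12) = 270.75 mm²); Merging all regions: the regions partially overlap — summed areas 607.50 mm² minus the doubly-counted overlap 209.53 mm² gives 397.97 mm² — area = 397.97 mm²; the r=12 cylinder at (3, 12.5) gives a regular 12-gon of circumradius 12 (constant along its height) (area = (12/2)·12.000²·sin(360°/12) = 432.00 mm²); Taking the first minus the rest: starting from the result so far (397.97 mm²), the r=12 cylinder at (3, 12.5) partially overlaps it — only the 220.64 mm² overlap (of its 432.00 mm²) is removed, clipping the outline — area = 177.34 mm². At z = 12.3: the cube (footprint 12×5.5) is included at this height (area 66.00 mm²); the cylinder at (-2, 8): section is a regular 12-gon, circumradius r=9.5 (area = (12/2)·9.500²·sin(360°/12) = 270.75 mm²); the cylinder at (-2, 2.5) is not intersected at this z (z outside [2, 7.5]); Merging all regions: the regions partially overlap — summed areas 336.75 mm² minus the doubly-counted overlap 29.65 mm² gives 307.10 mm² — area = 307.10 mm²; the cylinder at (3, 12.5): section is a regular 12-gon, circumradius r=12 (area = (12/2)·12.000²·sin(360°/12) = 432.00 mm²); Subtracting the remaining from the first: starting from the result so far (307.10 mm²), the r=12 cylinder at (3, 12.5) partially overlaps it — only the 220.64 mm² overlap (of its 432.00 mm²) is removed, clipping the outline — area = 86.47 mm². Checking containment: the cross-section at z = 12.3 is a subset of the cross-section at z = 6.9.

entirely on top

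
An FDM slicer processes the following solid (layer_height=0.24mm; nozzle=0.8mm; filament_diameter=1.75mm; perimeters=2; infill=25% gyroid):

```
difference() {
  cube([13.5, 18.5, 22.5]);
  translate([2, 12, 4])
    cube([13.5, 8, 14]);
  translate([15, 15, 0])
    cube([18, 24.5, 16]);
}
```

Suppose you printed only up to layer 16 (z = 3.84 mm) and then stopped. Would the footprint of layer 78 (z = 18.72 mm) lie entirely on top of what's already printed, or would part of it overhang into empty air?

Compare the two slices. At z = 3.84: the cube (footprint 13.5×18.5) is included at this height (area 249.75 mm²); the cube at (2, 12) is absent (z outside [4, 18]); the 18×24.5 cube at (15, 15) contributes its full rectangle (area 441.00 mm²); Subtracting the remaining from the first: starting from the 13.5×18.5 cube (249.75 mm²), the 18×24.5 cube at (15, 15) misses the remaining region (no effect) — area = 249.75 mm². At z = 18.72: the cube is present — its section is the full 13.5×18.5 rectangle (area 249.75 mm²); the cube at (2, 12) does not reach this height (z outside [4, 18]); the cube at (15, 15) is not intersected at this z (z outside [0, 16]); Subtracting the remaining from the first: none of the subtracted shapes is present at this height, so the 13.5×18.5 cube is unchanged — area = 249.75 mm². Checking containment: the cross-section at z = 18.72 is a subset of the cross-section at z = 3.84.

entirely on top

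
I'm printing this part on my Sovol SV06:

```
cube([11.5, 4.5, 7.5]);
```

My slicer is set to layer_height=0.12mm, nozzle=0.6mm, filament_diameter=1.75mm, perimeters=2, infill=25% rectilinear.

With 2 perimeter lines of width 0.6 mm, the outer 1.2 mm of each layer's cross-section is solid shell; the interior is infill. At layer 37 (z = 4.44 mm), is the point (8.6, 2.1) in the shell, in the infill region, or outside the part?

infill

At z = 4.44 mm: the cube is present — its section is the full 11.5×4.5 rectangle. Overall, the cross-section is a single solid region. The nearest boundary edge runs (0.00, 0.00)→(11.50, 0.00); distance from the point to it = 2.10 mm. The point is inside the cross-section and 2.10 mm from the nearest boundary — more than the 1.2 mm shell width (2 × 0.6), so it's in the infill interior.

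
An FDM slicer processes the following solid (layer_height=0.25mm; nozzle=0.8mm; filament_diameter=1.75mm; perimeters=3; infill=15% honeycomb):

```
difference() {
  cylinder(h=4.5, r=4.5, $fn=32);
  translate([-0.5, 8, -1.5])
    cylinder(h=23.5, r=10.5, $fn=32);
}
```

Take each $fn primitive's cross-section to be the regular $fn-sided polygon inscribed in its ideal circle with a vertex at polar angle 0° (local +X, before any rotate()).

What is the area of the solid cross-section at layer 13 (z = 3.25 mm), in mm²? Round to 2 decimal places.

12.84 mm²

At z = 3.25 mm: the r=4.5 cylinder gives a regular 32-gon of circumradius 4.5 (constant along its height) (area = (32/2)·4.500²·sin(360°/32) = 63.21 mm²); the r=10.5 cylinder at (-0.5, 8) gives a regular 32-gon of circumradius 10.5 (constant along its height) (area = (32/2)·10.500²·sin(360°/32) = 344.14 mm²); Taking the first minus the rest: starting from the r=4.5 cylinder (63.21 mm²), the r=10.5 cylinder at (-0.5, 8) partially overlaps it — only the 50.37 mm² overlap (of its 344.14 mm²) is removed, clipping the outline — area = 12.84 mm². Overall, the cross-section is a single solid region. Net area = 12.84 mm².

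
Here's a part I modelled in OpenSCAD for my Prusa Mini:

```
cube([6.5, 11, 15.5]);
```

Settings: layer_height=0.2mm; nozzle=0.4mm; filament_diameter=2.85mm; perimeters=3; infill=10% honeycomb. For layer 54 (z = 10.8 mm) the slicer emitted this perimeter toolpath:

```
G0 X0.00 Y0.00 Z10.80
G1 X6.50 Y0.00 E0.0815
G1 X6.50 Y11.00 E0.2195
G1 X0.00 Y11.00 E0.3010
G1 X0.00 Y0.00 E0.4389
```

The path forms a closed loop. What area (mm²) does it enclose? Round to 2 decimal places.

Apply the shoelace formula to the sequence of (X, Y) vertices; enclosed area = 71.50 mm².

71.50 mm²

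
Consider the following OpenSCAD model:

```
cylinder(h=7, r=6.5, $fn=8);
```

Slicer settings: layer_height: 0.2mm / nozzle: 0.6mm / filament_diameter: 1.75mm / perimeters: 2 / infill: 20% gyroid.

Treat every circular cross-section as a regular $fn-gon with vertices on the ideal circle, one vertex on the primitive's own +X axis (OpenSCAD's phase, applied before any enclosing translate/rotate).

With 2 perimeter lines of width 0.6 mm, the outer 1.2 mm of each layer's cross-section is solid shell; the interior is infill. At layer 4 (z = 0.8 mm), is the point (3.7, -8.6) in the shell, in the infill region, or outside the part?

At z = 0.8 mm: the r=6.5 cylinder gives a regular 8-gon of circumradius 6.5 (constant along its height). Overall, the cross-section is a single solid region. The nearest boundary edge runs (-0.00, -6.50)→(4.60, -4.60); distance from the point to it = 3.36 mm. The point is not inside any of the regions above, so it lies outside the cross-section (3.36 mm from the nearest boundary).

outside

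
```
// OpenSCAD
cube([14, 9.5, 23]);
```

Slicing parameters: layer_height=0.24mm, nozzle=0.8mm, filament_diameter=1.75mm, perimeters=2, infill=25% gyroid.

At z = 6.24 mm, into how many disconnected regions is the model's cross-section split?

1

At z = 6.24 mm: the 14×9.5 cube contributes its full rectangle. The result has 1 disconnected region.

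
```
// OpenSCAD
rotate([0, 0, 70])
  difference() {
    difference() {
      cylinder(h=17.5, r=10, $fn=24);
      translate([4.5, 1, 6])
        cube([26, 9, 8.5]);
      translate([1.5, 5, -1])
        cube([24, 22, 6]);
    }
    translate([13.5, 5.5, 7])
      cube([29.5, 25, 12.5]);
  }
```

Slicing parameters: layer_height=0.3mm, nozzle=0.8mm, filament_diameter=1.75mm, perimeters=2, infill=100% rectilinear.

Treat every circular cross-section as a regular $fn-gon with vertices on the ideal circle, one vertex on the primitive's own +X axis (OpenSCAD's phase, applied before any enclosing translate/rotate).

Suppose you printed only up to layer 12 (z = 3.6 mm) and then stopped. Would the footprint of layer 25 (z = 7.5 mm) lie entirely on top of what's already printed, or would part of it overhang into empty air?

Compare the two slices. At z = 3.6: the cylinder: section is a regular 24-gon, circumradius r=10 (area = (24/2)·10.000²·sin(360°/24) = 310.58 mm²); the cube at (4.5, 1) does not reach this height (z outside [6, 14.5]); the 24×22 cube at (1.5, 5) contributes its full rectangle (area 528.00 mm²); Subtracting the remaining from the first: starting from the r=10 cylinder (310.58 mm²), the 24×22 cube at (1.5, 5) partially overlaps it — only the 22.76 mm² overlap (of its 528.00 mm²) is removed, clipping the outline — area = 287.82 mm²; the cube at (13.5, 5.5) is not intersected at this z (z outside [7, 19.5]); After the difference (first − rest): none of the subtracted shapes is present at this height, so that combined region is unchanged — area = 287.82 mm²; (rotated 70° about Z; rotation is an isometry so areas/perimeters/island counts are preserved). At z = 7.5: the r=10 cylinder contributes a regular 24-gon of circumradius 10 (area = (24/2)·10.000²·sin(360°/24) = 310.58 mm²); the cube at (4.5, 1) (footprint 26×9) is included at this height (area 234.00 mm²); the cube at (1.5, 5) is not intersected at this z (z outside [-1, 5]); Subtracting the remaining from the first: starting from the r=10 cylinder (310.58 mm²), the 26×9 cube at (4.5, 1) partially overlaps it — only the 29.06 mm² overlap (of its 234.00 mm²) is removed, clipping the outline — area = 281.52 mm²; the cube at (13.5, 5.5) (footprint 29.5×25) is included at this height (area 737.50 mm²); After the difference (first − rest): starting from that combined region (281.52 mm²), the 29.5×25 cube at (13.5, 5.5) misses the remaining region (no effect) — area = 281.52 mm²; (rotated 70° about Z; rotation is an isometry so areas/perimeters/island counts are preserved). Checking containment: at z = 7.5 the cross-section extends beyond the z = 3.6 cross-section by about 13.30 mm².

part overhangs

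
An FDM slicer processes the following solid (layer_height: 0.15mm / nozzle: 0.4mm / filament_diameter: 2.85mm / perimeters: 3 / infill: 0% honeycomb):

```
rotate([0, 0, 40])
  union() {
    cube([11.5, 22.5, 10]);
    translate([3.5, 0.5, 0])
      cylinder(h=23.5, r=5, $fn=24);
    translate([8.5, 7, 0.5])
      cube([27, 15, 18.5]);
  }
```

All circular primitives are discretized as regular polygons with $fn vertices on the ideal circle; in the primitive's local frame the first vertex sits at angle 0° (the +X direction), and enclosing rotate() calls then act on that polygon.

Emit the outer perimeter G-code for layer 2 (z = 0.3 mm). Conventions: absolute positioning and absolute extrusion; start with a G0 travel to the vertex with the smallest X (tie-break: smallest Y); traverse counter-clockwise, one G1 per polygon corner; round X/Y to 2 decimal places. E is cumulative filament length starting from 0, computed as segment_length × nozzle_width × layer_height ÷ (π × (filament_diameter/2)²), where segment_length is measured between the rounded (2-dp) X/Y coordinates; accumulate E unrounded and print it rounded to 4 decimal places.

G0 X-14.46 Y17.24 Z0.30
G1 X-2.61 Y3.11 E0.1734
G1 X-2.62 Y3.07 E0.1738
G1 X-2.56 Y1.76 E0.1862
G1 X-2.17 Y0.52 E0.1984
G1 X-1.47 Y-0.58 E0.2107
G1 X-0.51 Y-1.46 E0.2229
G1 X0.65 Y-2.07 E0.2352
G1 X1.92 Y-2.35 E0.2475
G1 X3.23 Y-2.29 E0.2598
G1 X4.47 Y-1.90 E0.2720
G1 X5.57 Y-1.20 E0.2843
G1 X6.46 Y-0.24 E0.2966
G1 X7.06 Y0.92 E0.3089
G1 X7.34 Y2.20 E0.3212
G1 X7.28 Y3.50 E0.3334
G1 X6.89 Y4.75 E0.3458
G1 X6.46 Y5.42 E0.3532
G1 X8.81 Y7.39 E0.3821
G1 X-5.65 Y24.63 E0.5937
G1 X-14.46 Y17.24 E0.7019

At z = 0.3 mm: the 11.5×22.5 cube contributes its full rectangle; the cylinder at (3.5, 0.5): section is a regular 24-gon, circumradius r=5; the cube at (8.5, 7) is not intersected at this z (z outside [0.5, 19]); Combining (union): the regions partially overlap (shared area 39.47 mm²), so overlapping operands fuse into one piece — 1 connected region; (whole slice rotated 40° about Z — lengths, areas and connectivity unchanged). The outline is a single polygon with 20 vertices. Extrusion per mm of travel: 0.4 × 0.15 / (π × 1.425²) = 0.009405. Accumulating E over each segment gives final E = 0.7019.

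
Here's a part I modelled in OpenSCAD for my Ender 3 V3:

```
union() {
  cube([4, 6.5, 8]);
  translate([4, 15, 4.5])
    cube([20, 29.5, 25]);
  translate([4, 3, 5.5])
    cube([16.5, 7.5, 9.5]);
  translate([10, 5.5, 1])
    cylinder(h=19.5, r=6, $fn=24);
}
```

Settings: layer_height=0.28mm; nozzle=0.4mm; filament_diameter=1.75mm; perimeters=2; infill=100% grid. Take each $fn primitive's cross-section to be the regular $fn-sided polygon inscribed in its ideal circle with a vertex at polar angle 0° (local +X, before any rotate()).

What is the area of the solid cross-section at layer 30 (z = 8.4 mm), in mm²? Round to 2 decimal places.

At z = 8.4 mm: the cube is absent (z outside [0, 8]); the cube at (4, 15) is present — its section is the full 20×29.5 rectangle (area 590.00 mm²); the cube at (4, 3) (footprint 16.5×7.5) is included at this height (area 123.75 mm²); the r=6 cylinder at (10, 5.5) gives a regular 24-gon of circumradius 6 (constant along its height) (area = (24/2)·6.000²·sin(360°/24) = 111.81 mm²); Combining (union): the regions partially overlap — summed areas 825.56 mm² minus the doubly-counted overlap 80.56 mm² gives 745.00 mm² — area = 745.00 mm². Overall, the cross-section has 2 separate islands. Net area = 745.00 mm².

745.00 mm²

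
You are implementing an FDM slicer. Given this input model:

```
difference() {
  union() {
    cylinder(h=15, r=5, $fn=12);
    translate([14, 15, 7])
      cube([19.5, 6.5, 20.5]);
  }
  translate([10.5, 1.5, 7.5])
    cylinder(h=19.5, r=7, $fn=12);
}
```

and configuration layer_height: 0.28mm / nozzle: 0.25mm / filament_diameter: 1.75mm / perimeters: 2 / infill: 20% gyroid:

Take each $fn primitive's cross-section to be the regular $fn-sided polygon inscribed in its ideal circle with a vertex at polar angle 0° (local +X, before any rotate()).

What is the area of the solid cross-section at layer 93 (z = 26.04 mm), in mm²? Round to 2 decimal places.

At z = 26.04 mm: the cylinder does not reach this height (z outside [0, 15]); the cube at (14, 15) is present — its section is the full 19.5×6.5 rectangle (area 126.75 mm²); Taking the union: only the 19.5×6.5 cube at (14, 15) is present, so the union is just that shape — area = 126.75 mm²; the cylinder at (10.5, 1.5): section is a regular 12-gon, circumradius r=7 (area = (12/2)·7.000²·sin(360°/12) = 147.00 mm²); Subtracting the remaining from the first: starting from that combined region (126.75 mm²), the r=7 cylinder at (10.5, 1.5) misses the remaining region (no effect) — area = 126.75 mm². Overall, the cross-section is a single solid region. Net area = 126.75 mm².

126.75 mm²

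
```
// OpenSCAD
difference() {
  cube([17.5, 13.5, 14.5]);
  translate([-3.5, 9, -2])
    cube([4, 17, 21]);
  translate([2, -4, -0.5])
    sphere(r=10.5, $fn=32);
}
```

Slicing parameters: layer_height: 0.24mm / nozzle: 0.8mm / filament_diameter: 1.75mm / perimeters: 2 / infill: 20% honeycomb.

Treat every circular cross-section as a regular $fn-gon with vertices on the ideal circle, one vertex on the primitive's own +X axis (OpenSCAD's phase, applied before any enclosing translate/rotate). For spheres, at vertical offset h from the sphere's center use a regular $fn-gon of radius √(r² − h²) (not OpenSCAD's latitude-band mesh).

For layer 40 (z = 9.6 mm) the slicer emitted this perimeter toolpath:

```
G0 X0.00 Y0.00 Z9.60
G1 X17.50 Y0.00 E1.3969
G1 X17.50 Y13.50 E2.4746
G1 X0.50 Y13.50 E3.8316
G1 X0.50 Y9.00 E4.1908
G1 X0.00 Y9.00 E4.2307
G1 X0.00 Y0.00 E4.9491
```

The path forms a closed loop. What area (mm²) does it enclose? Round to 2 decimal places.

234.00 mm²

Apply the shoelace formula to the sequence of (X, Y) vertices; enclosed area = 234.00 mm².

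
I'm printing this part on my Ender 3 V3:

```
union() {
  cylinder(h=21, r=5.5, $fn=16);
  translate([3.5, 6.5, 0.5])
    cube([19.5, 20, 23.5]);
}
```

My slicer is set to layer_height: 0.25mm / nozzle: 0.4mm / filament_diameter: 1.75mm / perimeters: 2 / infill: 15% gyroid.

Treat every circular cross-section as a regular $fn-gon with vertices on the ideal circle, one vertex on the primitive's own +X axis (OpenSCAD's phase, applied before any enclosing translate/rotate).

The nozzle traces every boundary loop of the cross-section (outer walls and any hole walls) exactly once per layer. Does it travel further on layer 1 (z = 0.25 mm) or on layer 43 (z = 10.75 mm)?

Layer 1 (z = 0.25): the r=5.5 cylinder gives a regular 16-gon of circumradius 5.5 (constant along its height) (perimeter = 2·16·5.500·sin(180°/16) = 34.34 mm); the cube at (3.5, 6.5) is not intersected at this z (z outside [0.5, 24]); Merging all regions: only the r=5.5 cylinder is present, so the union is just that shape — boundary = 34.34 mm. So its perimeter = 34.34 mm. Layer 43 (z = 10.75): the r=5.5 cylinder contributes a regular 16-gon of circumradius 5.5 (perimeter = 2·16·5.500·sin(180°/16) = 34.34 mm); the 19.5×20 cube at (3.5, 6.5) contributes its full rectangle (perimeter 79.00 mm); Taking the union: the 2 present regions are separate (no shared area or edge), so areas and boundary lengths simply add and each stays a separate island — boundary = 113.34 mm. So its perimeter = 113.34 mm. Layer 43 is larger (113.34 vs 34.34 mm).

layer 43 (z = 10.75 mm)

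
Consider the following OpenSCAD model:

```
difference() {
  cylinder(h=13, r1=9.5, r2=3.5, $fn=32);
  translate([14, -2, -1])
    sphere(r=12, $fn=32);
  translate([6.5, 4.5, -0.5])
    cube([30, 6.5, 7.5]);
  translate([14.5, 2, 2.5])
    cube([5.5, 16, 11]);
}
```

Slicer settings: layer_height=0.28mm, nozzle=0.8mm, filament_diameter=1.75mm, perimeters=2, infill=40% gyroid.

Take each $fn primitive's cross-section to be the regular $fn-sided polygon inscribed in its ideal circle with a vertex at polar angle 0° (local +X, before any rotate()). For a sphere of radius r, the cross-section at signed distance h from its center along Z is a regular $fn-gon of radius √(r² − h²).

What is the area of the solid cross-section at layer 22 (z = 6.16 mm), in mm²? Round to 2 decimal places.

127.28 mm²

At z = 6.16 mm: the cone: at t=0.474 of its height the radius interpolates to r₁+(r₂−r₁)t = 6.657, giving a regular 32-gon of that circumradius (area = (32/2)·6.657²·sin(360°/32) = 138.33 mm²); the sphere at (14, -2): section is a regular 32-gon, circumradius = √(r²−h²) = √(12²−7.16²) = 9.630 (area = (32/2)·9.630²·sin(360°/32) = 289.47 mm²); the cube at (6.5, 4.5) (footprint 30×6.5) is included at this height (area 195.00 mm²); the cube at (14.5, 2) (footprint 5.5×16) is included at this height (area 88.00 mm²); Subtracting the remaining from the first: starting from the cone (138.33 mm²), the r=12 sphere at (14, -2) partially overlaps it — only the 11.04 mm² overlap (of its 289.47 mm²) is removed, clipping the outline; the 30×6.5 cube at (6.5, 4.5) misses the remaining region (no effect); the 5.5×16 cube at (14.5, 2) misses the remaining region (no effect) — area = 127.28 mm². Overall, the cross-section is a single solid region. Net area = 127.28 mm².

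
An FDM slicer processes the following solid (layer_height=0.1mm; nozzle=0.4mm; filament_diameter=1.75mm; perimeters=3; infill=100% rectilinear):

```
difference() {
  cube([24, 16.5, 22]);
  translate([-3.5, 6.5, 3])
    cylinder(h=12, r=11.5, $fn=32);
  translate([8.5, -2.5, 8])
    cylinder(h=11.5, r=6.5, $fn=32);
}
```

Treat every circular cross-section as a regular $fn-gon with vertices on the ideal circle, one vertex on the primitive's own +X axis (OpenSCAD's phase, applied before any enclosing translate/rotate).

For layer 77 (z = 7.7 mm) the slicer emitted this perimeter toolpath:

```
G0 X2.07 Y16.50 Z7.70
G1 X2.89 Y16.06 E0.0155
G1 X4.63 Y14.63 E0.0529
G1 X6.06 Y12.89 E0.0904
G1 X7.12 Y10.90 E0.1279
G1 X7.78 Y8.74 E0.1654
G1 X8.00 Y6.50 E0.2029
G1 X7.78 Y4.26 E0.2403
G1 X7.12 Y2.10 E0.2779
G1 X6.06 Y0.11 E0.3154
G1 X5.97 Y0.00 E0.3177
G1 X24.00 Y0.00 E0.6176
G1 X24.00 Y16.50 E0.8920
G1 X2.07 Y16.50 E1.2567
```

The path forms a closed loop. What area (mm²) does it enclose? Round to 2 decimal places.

Apply the shoelace formula to the sequence of (X, Y) vertices; enclosed area = 285.81 mm².

285.81 mm²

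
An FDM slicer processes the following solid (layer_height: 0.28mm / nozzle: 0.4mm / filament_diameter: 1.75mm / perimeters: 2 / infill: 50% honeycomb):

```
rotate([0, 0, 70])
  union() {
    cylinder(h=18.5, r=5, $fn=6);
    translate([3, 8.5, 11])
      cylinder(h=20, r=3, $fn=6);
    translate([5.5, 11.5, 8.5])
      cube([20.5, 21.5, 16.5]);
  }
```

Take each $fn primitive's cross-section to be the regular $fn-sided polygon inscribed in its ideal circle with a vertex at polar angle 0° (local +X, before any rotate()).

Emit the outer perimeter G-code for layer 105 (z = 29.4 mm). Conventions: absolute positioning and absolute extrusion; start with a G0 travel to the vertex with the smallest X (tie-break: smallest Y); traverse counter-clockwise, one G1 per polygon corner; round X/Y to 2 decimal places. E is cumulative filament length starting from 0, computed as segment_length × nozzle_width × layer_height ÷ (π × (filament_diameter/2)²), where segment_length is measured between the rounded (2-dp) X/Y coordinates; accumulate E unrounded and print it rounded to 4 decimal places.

At z = 29.4 mm: the cylinder is absent (z outside [0, 18.5]); the r=3 cylinder at (3, 8.5) contributes a regular 6-gon of circumradius 3; the cube at (5.5, 11.5) is absent (z outside [8.5, 25]); Taking the union: only the r=3 cylinder at (3, 8.5) is present, so the union is just that shape — 1 connected region; (rotated 70° about Z; rotation is an isometry so areas/perimeters/island counts are preserved). The outline is a single polygon with 6 vertices. Extrusion per mm of travel: 0.4 × 0.28 / (π × 0.875²) = 0.046564. Accumulating E over each segment gives final E = 0.8381.

G0 X-9.92 Y5.21 Z29.40
G1 X-7.99 Y2.91 E0.1398
G1 X-5.03 Y3.43 E0.2797
G1 X-4.01 Y6.25 E0.4194
G1 X-5.94 Y8.55 E0.5592
G1 X-8.89 Y8.02 E0.6988
G1 X-9.92 Y5.21 E0.8381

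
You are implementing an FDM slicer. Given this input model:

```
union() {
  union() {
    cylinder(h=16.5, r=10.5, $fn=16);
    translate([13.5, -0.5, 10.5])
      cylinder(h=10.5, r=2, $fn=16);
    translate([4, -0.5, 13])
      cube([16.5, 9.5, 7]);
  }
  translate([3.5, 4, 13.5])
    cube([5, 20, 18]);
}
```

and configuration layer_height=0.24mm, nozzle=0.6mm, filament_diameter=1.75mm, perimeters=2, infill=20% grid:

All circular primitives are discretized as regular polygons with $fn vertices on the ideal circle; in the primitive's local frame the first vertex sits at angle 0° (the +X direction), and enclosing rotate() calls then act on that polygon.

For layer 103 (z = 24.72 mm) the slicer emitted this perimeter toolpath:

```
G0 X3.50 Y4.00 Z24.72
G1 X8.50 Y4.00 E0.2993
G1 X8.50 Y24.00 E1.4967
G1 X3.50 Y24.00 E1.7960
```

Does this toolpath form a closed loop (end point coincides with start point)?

no

Start point (G0): (3.50, 4.00). End point (last G1): the path does not return to the start — open.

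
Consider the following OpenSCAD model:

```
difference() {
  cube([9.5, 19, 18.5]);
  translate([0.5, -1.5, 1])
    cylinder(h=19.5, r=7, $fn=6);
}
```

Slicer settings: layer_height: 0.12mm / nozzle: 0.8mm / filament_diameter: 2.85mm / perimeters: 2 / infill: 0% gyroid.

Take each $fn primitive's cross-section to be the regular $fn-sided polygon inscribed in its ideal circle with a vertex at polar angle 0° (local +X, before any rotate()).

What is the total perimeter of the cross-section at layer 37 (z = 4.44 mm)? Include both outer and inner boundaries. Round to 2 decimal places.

At z = 4.44 mm: the 9.5×19 cube contributes its full rectangle (perimeter 57.00 mm); the r=7 cylinder at (0.5, -1.5) contributes a regular 6-gon of circumradius 7 (perimeter = 2·6·7.000·sin(180°/6) = 42.00 mm); Subtracting the remaining from the first: starting from the 9.5×19 cube, the r=7 cylinder at (0.5, -1.5) partially overlaps it — only the 24.26 mm² overlap (of its 127.31 mm²) is removed, clipping the outline — boundary = 55.07 mm. Overall, the cross-section is a single solid region. Total boundary length (outer) = 55.07 mm.

55.07 mm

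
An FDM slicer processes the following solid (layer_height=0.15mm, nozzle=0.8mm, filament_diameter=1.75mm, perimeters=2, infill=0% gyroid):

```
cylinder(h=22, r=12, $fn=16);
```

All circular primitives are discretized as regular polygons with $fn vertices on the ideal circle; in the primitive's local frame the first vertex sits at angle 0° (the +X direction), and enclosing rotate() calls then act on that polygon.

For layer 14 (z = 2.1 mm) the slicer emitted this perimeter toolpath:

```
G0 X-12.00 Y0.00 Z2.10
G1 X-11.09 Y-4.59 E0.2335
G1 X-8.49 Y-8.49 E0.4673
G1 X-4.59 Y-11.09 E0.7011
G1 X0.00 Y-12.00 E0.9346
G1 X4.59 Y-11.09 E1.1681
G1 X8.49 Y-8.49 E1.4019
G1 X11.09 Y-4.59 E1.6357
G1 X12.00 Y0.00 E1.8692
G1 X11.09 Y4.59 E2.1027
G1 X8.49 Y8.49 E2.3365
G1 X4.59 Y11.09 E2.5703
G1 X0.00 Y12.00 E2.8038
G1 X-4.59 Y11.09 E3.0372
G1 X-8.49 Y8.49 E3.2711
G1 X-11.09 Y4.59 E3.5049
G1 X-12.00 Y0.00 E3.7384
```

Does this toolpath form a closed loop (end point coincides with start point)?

yes

Start point (G0): (-12.00, 0.00). End point (last G1): the path returns to the start — closed.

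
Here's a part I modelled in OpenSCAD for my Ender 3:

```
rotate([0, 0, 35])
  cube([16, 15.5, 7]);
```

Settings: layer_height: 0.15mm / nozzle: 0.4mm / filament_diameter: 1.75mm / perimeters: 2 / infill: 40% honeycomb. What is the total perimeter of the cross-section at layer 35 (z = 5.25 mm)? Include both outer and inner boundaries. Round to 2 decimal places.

63.00 mm

At z = 5.25 mm: the 16×15.5 cube contributes its full rectangle (perimeter 63.00 mm); (whole slice rotated 35° about Z — lengths, areas and connectivity unchanged). Overall, the cross-section is a single solid region. Total boundary length (outer) = 63.00 mm.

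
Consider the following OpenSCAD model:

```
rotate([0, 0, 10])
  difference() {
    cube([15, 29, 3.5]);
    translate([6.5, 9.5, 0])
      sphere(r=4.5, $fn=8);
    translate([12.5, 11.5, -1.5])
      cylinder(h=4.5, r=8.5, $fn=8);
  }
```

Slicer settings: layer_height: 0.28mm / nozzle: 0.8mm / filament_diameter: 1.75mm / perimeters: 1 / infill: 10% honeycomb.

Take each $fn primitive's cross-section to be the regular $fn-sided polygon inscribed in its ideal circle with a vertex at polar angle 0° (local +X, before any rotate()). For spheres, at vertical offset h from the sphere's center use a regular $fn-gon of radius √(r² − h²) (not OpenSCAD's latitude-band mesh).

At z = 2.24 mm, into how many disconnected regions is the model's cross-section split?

1

At z = 2.24 mm: the 15×29 cube contributes its full rectangle; the r=4.5 sphere at (6.5, 9.5) contributes a regular 8-gon of circumradius √(4.5²−2.24²) = 3.903; the r=8.5 cylinder at (12.5, 11.5) contributes a regular 8-gon of circumradius 8.5; Subtracting the remaining from the first: starting from the 15×29 cube, the r=4.5 sphere at (6.5, 9.5) lies wholly inside it (removes its full 43.08 mm² and its 23.90 mm outline becomes a hole wall); the r=8.5 cylinder at (12.5, 11.5) partially overlaps it — only the 109.73 mm² overlap (of its 204.35 mm²) is removed, clipping the outline — 1 connected region; (rotated 10° about Z; rotation is an isometry so areas/perimeters/island counts are preserved). The result has 1 disconnected region.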